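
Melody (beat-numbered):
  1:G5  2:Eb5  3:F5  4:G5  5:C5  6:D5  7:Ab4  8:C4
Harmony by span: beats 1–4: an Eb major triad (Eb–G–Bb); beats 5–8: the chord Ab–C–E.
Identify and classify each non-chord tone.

The harmony at that moment is Eb major triad (Eb, G, Bb); F5 is not a chord tone.
It is approached by step up from Eb5 and left by step up to G5.
Step in, step out in the same direction — a passing tone.
The harmony at that moment is Ab augmented triad (Ab, C, E); D5 is not a chord tone.
It is approached by step up from C5 and left by leap down to Ab4.
Step in, leap out — an escape tone.

F5 (beat 3) — passing tone; D5 (beat 6) — escape tone.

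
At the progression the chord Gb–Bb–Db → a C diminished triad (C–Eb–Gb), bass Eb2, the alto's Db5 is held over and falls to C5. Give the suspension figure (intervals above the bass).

At the second chord the bass is Eb2. The suspended Db5 lies a seventh above the bass; after resolving down by step to C5, the interval above the bass becomes a sixth.
Suspension figures are named by those two intervals: 7–6.

7–6 suspension.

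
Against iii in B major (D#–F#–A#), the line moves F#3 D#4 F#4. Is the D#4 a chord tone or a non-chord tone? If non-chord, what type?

Chord tone (the root of D# minor triad).

D# minor triad contains D#, F#, A#; D# is the root, so it is a chord tone.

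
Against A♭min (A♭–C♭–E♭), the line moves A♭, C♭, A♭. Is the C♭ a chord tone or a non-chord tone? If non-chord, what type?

Chord tone (the third of Ab minor triad).

Ab minor triad contains A♭, C♭, E♭; C♭ is the third, so it is a chord tone.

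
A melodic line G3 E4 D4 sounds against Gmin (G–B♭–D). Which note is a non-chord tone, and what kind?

E4 is an appoggiatura.

The harmony at that moment is G minor triad (G, B♭, D); E4 is not a chord tone.
It is approached by leap up from G3 and left by step down to D4.
Leap in, step out — an appoggiatura.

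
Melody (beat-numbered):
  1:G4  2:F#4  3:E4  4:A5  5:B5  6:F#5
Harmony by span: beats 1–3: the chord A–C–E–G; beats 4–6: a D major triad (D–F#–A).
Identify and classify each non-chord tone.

The harmony at that moment is A minor seventh chord (A, C, E, G); F#4 is not a chord tone.
It is approached by step down from G4 and left by step down to E4.
Step in, step out in the same direction — a passing tone.
The harmony at that moment is D major triad (D, F#, A); B5 is not a chord tone.
It is approached by step up from A5 and left by leap down to F#5.
Step in, leap out — an escape tone.

F#4 (beat 2) — passing tone; B5 (beat 5) — escape tone.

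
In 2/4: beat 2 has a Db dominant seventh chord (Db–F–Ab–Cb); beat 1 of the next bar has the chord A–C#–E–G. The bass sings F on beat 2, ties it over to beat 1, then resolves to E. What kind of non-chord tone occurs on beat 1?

Suspension.

The harmony at that moment is A dominant seventh chord (A, C#, E, G); F is not a chord tone.
It is held over (the same pitch as the preceding F) and left by step down to E.
Held over from the previous chord and resolving down by step — a suspension.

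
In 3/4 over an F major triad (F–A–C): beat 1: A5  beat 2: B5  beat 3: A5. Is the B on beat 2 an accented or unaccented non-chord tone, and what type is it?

Unaccented neighbor tone.

The harmony at that moment is F major triad (F, A, C); B5 is not a chord tone.
It is approached by step up from A5 and left by step down to A5.
Step away and step back to the same note — a neighbor tone (upper neighbor).
It falls on a weak beat, so it is unaccented.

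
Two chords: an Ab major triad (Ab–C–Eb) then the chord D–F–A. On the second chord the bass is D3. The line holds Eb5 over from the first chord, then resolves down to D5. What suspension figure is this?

9–8 suspension.

At the second chord the bass is D3. The suspended Eb5 lies a ninth above the bass; after resolving down by step to D5, the interval above the bass becomes an octave.
Suspension figures are named by those two intervals: 9–8.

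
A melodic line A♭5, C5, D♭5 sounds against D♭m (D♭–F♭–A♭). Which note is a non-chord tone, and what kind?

The harmony at that moment is D♭ minor triad (D♭, F♭, A♭); C5 is not a chord tone.
It is approached by leap down from A♭5 and left by step up to D♭5.
Leap in, step out — an appoggiatura.

C5 is an appoggiatura.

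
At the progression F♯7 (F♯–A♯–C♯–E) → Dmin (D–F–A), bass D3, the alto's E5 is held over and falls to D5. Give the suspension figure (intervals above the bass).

9–8 suspension.

At the second chord the bass is D3. The suspended E5 lies a ninth above the bass; after resolving down by step to D5, the interval above the bass becomes an octave.
Suspension figures are named by those two intervals: 9–8.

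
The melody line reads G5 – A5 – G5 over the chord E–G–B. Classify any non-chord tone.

A5 is a neighbor tone.

The harmony at that moment is E minor triad (E, G, B); A5 is not a chord tone.
It is approached by step up from G5 and left by step down to G5.
Step away and step back to the same note — a neighbor tone (upper neighbor).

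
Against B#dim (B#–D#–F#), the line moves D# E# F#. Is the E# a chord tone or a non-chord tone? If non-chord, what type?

The harmony at that moment is B# diminished triad (B#, D#, F#); E# is not a chord tone.
It is approached by step up from D# and left by step up to F#.
Step in, step out in the same direction — a passing tone.

Non-chord tone — a passing tone.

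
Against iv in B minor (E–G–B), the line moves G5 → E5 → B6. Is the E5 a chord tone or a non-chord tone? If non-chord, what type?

E minor triad contains E, G, B; E is the root, so it is a chord tone.

Chord tone (the root of E minor triad).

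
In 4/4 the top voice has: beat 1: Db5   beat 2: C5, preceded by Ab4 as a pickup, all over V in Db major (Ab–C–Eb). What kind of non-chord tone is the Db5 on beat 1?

Appoggiatura.

The harmony at that moment is Ab major triad (Ab, C, Eb); Db5 is not a chord tone.
It is approached by leap up from Ab4 and left by step down to C5.
Leap in, step out, metrically accented — an appoggiatura.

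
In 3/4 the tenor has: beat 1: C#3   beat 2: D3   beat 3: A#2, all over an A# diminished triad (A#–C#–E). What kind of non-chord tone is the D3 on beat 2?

Escape tone.

The harmony at that moment is A# diminished triad (A#, C#, E); D3 is not a chord tone.
It is approached by step up from C#3 and left by leap down to A#2.
Step in, leap out, on a weak beat — an escape tone.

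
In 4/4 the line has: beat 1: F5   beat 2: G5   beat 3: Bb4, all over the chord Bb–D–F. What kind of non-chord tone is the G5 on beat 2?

The harmony at that moment is Bb major triad (Bb, D, F); G5 is not a chord tone.
It is approached by step up from F5 and left by leap down to Bb4.
Step in, leap out, on a weak beat — an escape tone.

Escape tone.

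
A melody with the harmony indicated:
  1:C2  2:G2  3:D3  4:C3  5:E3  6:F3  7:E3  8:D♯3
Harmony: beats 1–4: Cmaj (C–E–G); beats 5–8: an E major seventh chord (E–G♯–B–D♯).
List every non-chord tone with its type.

The harmony at that moment is C major triad (C, E, G); D3 is not a chord tone.
It is approached by leap up from G2 and left by step down to C3.
Leap in, step out — an appoggiatura.
The harmony at that moment is E major seventh chord (E, G♯, B, D♯); F3 is not a chord tone.
It is approached by step up from E3 and left by step down to E3.
Step away and step back to the same note — a neighbor tone (upper neighbor).

D3 (beat 3) — appoggiatura; F3 (beat 6) — neighbor tone.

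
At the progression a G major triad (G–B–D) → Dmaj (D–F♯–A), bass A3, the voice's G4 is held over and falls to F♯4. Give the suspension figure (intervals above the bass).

7–6 suspension.

At the second chord the bass is A3. The suspended G4 lies a seventh above the bass; after resolving down by step to F♯4, the interval above the bass becomes a sixth.
Suspension figures are named by those two intervals: 7–6.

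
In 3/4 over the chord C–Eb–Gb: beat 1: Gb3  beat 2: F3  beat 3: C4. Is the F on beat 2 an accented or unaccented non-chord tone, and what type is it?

Unaccented escape tone.

The harmony at that moment is C diminished triad (C, Eb, Gb); F3 is not a chord tone.
It is approached by step down from Gb3 and left by leap up to C4.
Step in, leap out — an escape tone.
It falls on a weak beat, so it is unaccented.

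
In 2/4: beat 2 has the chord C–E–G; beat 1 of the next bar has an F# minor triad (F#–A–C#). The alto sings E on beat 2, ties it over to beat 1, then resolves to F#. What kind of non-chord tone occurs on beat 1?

Retardation.

The harmony at that moment is F# minor triad (F#, A, C#); E is not a chord tone.
It is held over (the same pitch as the preceding E) and left by step up to F#.
Held over from the previous chord and resolving up by step — a retardation.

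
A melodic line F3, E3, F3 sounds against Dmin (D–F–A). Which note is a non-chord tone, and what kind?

E3 is a neighbor tone.

The harmony at that moment is D minor triad (D, F, A); E3 is not a chord tone.
It is approached by step down from F3 and left by step up to F3.
Step away and step back to the same note — a neighbor tone (lower neighbor).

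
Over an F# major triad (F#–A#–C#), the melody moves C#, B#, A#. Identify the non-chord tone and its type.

B# is a passing tone.

The harmony at that moment is F# major triad (F#, A#, C#); B# is not a chord tone.
It is approached by step down from C# and left by step down to A#.
Step in, step out in the same direction — a passing tone.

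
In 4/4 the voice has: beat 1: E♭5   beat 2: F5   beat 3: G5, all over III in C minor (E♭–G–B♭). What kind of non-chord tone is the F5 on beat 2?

The harmony at that moment is E♭ major triad (E♭, G, B♭); F5 is not a chord tone.
It is approached by step up from E♭5 and left by step up to G5.
Step in, step out in the same direction — a passing tone.

Passing tone.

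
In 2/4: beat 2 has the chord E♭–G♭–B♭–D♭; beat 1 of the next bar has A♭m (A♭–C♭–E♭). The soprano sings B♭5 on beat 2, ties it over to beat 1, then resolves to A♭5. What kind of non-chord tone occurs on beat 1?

The harmony at that moment is A♭ minor triad (A♭, C♭, E♭); B♭5 is not a chord tone.
It is held over (the same pitch as the preceding B♭5) and left by step down to A♭5.
Held over from the previous chord and resolving down by step — a suspension.

Suspension.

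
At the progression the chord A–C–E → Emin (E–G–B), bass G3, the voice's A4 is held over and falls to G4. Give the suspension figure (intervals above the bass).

At the second chord the bass is G3. The suspended A4 lies a ninth above the bass; after resolving down by step to G4, the interval above the bass becomes an octave.
Suspension figures are named by those two intervals: 9–8.

9–8 suspension.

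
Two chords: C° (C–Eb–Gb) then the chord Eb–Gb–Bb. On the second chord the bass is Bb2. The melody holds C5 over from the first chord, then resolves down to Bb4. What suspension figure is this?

At the second chord the bass is Bb2. The suspended C5 lies a ninth above the bass; after resolving down by step to Bb4, the interval above the bass becomes an octave.
Suspension figures are named by those two intervals: 9–8.

9–8 suspension.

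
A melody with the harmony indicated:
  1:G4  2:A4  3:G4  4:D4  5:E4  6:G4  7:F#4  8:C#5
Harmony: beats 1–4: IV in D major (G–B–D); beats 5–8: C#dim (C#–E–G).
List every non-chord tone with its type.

A4 (beat 2) — neighbor tone; F#4 (beat 7) — escape tone.

The harmony at that moment is G major triad (G, B, D); A4 is not a chord tone.
It is approached by step up from G4 and left by step down to G4.
Step away and step back to the same note — a neighbor tone (upper neighbor).
The harmony at that moment is C# diminished triad (C#, E, G); F#4 is not a chord tone.
It is approached by step down from G4 and left by leap up to C#5.
Step in, leap out — an escape tone.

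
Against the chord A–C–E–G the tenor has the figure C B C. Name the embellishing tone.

The harmony at that moment is A minor seventh chord (A, C, E, G); B is not a chord tone.
It is approached by step down from C and left by step up to C.
Step away and step back to the same note — a neighbor tone (lower neighbor).

B is a neighbor tone.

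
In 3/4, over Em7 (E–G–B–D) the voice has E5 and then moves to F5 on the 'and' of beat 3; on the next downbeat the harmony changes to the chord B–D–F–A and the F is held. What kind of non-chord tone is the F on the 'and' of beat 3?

Anticipation.

The harmony at that moment is E minor seventh chord (E, G, B, D); F5 is not a chord tone.
It is approached by step up from E5 and then sustained as the same pitch into the next harmony.
Arriving early and becoming a chord tone when the harmony changes — an anticipation.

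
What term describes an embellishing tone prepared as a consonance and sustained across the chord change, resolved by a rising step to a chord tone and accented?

Approach: by preparation — the pitch is first a chord tone, then held (tied or repeated) while the harmony changes under it. Departure: up by step. Metric position: strong.
A prepared dissonance that resolves upward by step — a retardation. (The same figure resolving downward would be a suspension.)

Retardation.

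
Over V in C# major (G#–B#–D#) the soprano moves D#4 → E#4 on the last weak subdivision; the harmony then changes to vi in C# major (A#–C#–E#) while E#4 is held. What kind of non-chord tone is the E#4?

E#4 is an anticipation.

The harmony at that moment is G# major triad (G#, B#, D#); E#4 is not a chord tone.
It is approached by step up from D#4 and then sustained as the same pitch into the next harmony.
Arriving early and becoming a chord tone when the harmony changes — an anticipation.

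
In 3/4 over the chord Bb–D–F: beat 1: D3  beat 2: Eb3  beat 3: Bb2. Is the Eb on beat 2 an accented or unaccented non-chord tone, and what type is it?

The harmony at that moment is Bb major triad (Bb, D, F); Eb3 is not a chord tone.
It is approached by step up from D3 and left by leap down to Bb2.
Step in, leap out — an escape tone.
It falls on a weak beat, so it is unaccented.

Unaccented escape tone.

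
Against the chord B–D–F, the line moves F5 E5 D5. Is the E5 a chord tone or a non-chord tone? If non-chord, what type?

Non-chord tone — a passing tone.

The harmony at that moment is B diminished triad (B, D, F); E5 is not a chord tone.
It is approached by step down from F5 and left by step down to D5.
Step in, step out in the same direction — a passing tone.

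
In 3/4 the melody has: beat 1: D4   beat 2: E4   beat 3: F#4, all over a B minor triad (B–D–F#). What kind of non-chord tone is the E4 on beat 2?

Passing tone.

The harmony at that moment is B minor triad (B, D, F#); E4 is not a chord tone.
It is approached by step up from D4 and left by step up to F#4.
Step in, step out in the same direction — a passing tone.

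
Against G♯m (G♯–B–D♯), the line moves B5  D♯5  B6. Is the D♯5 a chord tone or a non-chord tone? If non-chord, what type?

Chord tone (the fifth of G# minor triad).

G# minor triad contains G♯, B, D♯; D♯ is the fifth, so it is a chord tone.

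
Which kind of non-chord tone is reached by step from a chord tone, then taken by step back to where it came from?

Neighbor tone.

Approach: by step. Departure: by step in the opposite direction, back to the starting pitch.
Stepwise on both sides but reversing to return to the same chord tone — a neighbor tone. (Had it continued onward in the same direction it would be a passing tone instead.)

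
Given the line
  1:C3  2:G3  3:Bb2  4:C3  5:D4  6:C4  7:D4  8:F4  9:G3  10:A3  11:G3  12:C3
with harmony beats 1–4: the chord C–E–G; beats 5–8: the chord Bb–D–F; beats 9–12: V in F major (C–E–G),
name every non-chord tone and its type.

Bb2 (beat 3) — appoggiatura; C4 (beat 6) — neighbor tone; A3 (beat 10) — neighbor tone.

The harmony at that moment is C major triad (C, E, G); Bb2 is not a chord tone.
It is approached by leap down from G3 and left by step up to C3.
Leap in, step out — an appoggiatura.
The harmony at that moment is Bb major triad (Bb, D, F); C4 is not a chord tone.
It is approached by step down from D4 and left by step up to D4.
Step away and step back to the same note — a neighbor tone (lower neighbor).
The harmony at that moment is C major triad (C, E, G); A3 is not a chord tone.
It is approached by step up from G3 and left by step down to G3.
Step away and step back to the same note — a neighbor tone (upper neighbor).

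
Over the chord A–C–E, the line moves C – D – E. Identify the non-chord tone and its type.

D is a passing tone.

The harmony at that moment is A minor triad (A, C, E); D is not a chord tone.
It is approached by step up from C and left by step up to E.
Step in, step out in the same direction — a passing tone.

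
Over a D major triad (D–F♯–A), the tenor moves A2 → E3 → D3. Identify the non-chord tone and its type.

E3 is an appoggiatura.

The harmony at that moment is D major triad (D, F♯, A); E3 is not a chord tone.
It is approached by leap up from A2 and left by step down to D3.
Leap in, step out — an appoggiatura.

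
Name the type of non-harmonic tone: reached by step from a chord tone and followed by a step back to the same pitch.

Approach: by step. Departure: by step in the opposite direction, back to the starting pitch.
Stepwise on both sides but reversing to return to the same chord tone — a neighbor tone. (Had it continued onward in the same direction it would be a passing tone instead.)

Neighbor tone.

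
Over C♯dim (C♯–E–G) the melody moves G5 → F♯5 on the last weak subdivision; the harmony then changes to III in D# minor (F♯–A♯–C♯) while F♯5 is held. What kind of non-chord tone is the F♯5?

The harmony at that moment is C♯ diminished triad (C♯, E, G); F♯5 is not a chord tone.
It is approached by step down from G5 and then sustained as the same pitch into the next harmony.
Arriving early and becoming a chord tone when the harmony changes — an anticipation.

F♯5 is an anticipation.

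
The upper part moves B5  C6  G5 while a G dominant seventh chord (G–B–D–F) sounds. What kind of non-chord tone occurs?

C6 is an escape tone.

The harmony at that moment is G dominant seventh chord (G, B, D, F); C6 is not a chord tone.
It is approached by step up from B5 and left by leap down to G5.
Step in, leap out — an escape tone.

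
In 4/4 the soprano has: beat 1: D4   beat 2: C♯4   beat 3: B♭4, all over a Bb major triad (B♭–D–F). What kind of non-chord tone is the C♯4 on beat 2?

Escape tone.

The harmony at that moment is B♭ major triad (B♭, D, F); C♯4 is not a chord tone.
It is approached by step down from D4 and left by leap up to B♭4.
Step in, leap out, on a weak beat — an escape tone.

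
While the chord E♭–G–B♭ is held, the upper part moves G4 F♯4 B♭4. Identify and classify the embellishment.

F♯4 is an escape tone.

The harmony at that moment is E♭ major triad (E♭, G, B♭); F♯4 is not a chord tone.
It is approached by step down from G4 and left by leap up to B♭4.
Step in, leap out — an escape tone.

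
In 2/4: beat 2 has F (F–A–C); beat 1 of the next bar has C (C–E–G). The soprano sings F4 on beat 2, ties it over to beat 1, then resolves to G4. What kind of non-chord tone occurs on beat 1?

Retardation.

The harmony at that moment is C major triad (C, E, G); F4 is not a chord tone.
It is held over (the same pitch as the preceding F4) and left by step up to G4.
Held over from the previous chord and resolving up by step — a retardation.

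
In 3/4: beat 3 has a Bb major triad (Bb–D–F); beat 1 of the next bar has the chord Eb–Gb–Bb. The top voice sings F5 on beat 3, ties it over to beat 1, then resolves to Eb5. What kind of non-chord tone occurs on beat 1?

The harmony at that moment is Eb minor triad (Eb, Gb, Bb); F5 is not a chord tone.
It is held over (the same pitch as the preceding F5) and left by step down to Eb5.
Held over from the previous chord and resolving down by step — a suspension.

Suspension.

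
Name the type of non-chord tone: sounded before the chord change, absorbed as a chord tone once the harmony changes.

Approach: ahead of the chord change (typically by step), so it is dissonant against the current harmony. Departure: none — the same pitch is restated or held and is a chord tone of the new harmony.
Dissonant first, consonant once the harmony catches up: the note simply arrives early — an anticipation. (The reverse timing, consonant first and dissonant after the change, would be a suspension or retardation.)

Anticipation.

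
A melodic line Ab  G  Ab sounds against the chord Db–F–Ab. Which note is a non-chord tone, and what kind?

G is a neighbor tone.

The harmony at that moment is Db major triad (Db, F, Ab); G is not a chord tone.
It is approached by step down from Ab and left by step up to Ab.
Step away and step back to the same note — a neighbor tone (lower neighbor).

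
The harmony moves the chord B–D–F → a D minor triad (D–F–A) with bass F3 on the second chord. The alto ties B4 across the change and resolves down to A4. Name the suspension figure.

4–3 suspension.

At the second chord the bass is F3. The suspended B4 lies a fourth above the bass; after resolving down by step to A4, the interval above the bass becomes a third.
Suspension figures are named by those two intervals: 4–3.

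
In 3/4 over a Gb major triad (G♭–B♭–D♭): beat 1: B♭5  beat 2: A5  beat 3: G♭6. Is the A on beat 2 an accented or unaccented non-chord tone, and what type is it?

Unaccented escape tone.

The harmony at that moment is G♭ major triad (G♭, B♭, D♭); A5 is not a chord tone.
It is approached by step down from B♭5 and left by leap up to G♭6.
Step in, leap out — an escape tone.
It falls on a weak beat, so it is unaccented.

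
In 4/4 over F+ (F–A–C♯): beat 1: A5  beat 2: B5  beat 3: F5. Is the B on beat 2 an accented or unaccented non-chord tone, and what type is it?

Unaccented escape tone.

The harmony at that moment is F augmented triad (F, A, C♯); B5 is not a chord tone.
It is approached by step up from A5 and left by leap down to F5.
Step in, leap out — an escape tone.
It falls on a weak beat, so it is unaccented.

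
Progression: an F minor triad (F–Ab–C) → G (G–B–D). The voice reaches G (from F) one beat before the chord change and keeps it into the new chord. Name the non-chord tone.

G is an anticipation.

The harmony at that moment is F minor triad (F, Ab, C); G is not a chord tone.
It is approached by step up from F and then sustained as the same pitch into the next harmony.
Arriving early and becoming a chord tone when the harmony changes — an anticipation.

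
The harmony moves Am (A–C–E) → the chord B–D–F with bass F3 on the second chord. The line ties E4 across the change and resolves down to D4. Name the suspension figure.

At the second chord the bass is F3. The suspended E4 lies a seventh above the bass; after resolving down by step to D4, the interval above the bass becomes a sixth.
Suspension figures are named by those two intervals: 7–6.

7–6 suspension.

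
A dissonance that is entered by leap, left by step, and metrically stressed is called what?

Appoggiatura.

Approach: by leap. Departure: by step. Metric position: strong.
Leap in, step out, in a metrically strong position — an appoggiatura. (It is the mirror image of the escape tone, which steps in and leaps out from a weak position.)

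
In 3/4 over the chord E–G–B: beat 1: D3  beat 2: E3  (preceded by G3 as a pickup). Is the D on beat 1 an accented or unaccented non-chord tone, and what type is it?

Accented appoggiatura.

The harmony at that moment is E minor triad (E, G, B); D3 is not a chord tone.
It is approached by leap down from G3 and left by step up to E3.
Leap in, step out — an appoggiatura.
It falls on the downbeat, so it is accented.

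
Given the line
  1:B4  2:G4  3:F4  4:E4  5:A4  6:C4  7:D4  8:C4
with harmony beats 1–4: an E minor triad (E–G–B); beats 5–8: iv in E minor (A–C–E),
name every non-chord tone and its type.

F4 (beat 3) — passing tone; D4 (beat 7) — neighbor tone.

The harmony at that moment is E minor triad (E, G, B); F4 is not a chord tone.
It is approached by step down from G4 and left by step down to E4.
Step in, step out in the same direction — a passing tone.
The harmony at that moment is A minor triad (A, C, E); D4 is not a chord tone.
It is approached by step up from C4 and left by step down to C4.
Step away and step back to the same note — a neighbor tone (upper neighbor).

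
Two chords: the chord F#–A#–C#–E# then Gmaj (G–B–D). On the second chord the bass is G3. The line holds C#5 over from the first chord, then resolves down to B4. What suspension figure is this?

4–3 suspension.

At the second chord the bass is G3. The suspended C#5 lies a fourth above the bass; after resolving down by step to B4, the interval above the bass becomes a third.
Suspension figures are named by those two intervals: 4–3.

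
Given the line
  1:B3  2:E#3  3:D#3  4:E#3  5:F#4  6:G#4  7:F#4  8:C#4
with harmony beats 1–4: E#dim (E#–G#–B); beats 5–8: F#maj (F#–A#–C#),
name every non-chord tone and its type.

The harmony at that moment is E# diminished triad (E#, G#, B); D#3 is not a chord tone.
It is approached by step down from E#3 and left by step up to E#3.
Step away and step back to the same note — a neighbor tone (lower neighbor).
The harmony at that moment is F# major triad (F#, A#, C#); G#4 is not a chord tone.
It is approached by step up from F#4 and left by step down to F#4.
Step away and step back to the same note — a neighbor tone (upper neighbor).

D#3 (beat 3) — neighbor tone; G#4 (beat 6) — neighbor tone.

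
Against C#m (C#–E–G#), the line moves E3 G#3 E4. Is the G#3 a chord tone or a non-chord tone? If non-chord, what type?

C# minor triad contains C#, E, G#; G# is the fifth, so it is a chord tone.

Chord tone (the fifth of C# minor triad).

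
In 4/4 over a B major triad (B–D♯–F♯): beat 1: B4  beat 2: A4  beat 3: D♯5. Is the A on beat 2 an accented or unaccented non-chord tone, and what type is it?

Unaccented escape tone.

The harmony at that moment is B major triad (B, D♯, F♯); A4 is not a chord tone.
It is approached by step down from B4 and left by leap up to D♯5.
Step in, leap out — an escape tone.
It falls on a weak beat, so it is unaccented.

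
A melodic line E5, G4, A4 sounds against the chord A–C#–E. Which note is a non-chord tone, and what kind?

The harmony at that moment is A major triad (A, C#, E); G4 is not a chord tone.
It is approached by leap down from E5 and left by step up to A4.
Leap in, step out — an appoggiatura.

G4 is an appoggiatura.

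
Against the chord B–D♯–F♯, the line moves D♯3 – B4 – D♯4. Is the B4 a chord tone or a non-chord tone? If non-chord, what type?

B major triad contains B, D♯, F♯; B is the root, so it is a chord tone.

Chord tone (the root of B major triad).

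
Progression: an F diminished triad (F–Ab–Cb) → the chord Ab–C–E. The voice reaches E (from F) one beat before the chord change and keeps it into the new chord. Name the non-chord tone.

The harmony at that moment is F diminished triad (F, Ab, Cb); E is not a chord tone.
It is approached by step down from F and then sustained as the same pitch into the next harmony.
Arriving early and becoming a chord tone when the harmony changes — an anticipation.

E is an anticipation.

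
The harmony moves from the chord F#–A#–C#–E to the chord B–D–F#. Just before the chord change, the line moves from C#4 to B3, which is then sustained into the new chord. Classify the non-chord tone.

B3 is an anticipation.

The harmony at that moment is F# dominant seventh chord (F#, A#, C#, E); B3 is not a chord tone.
It is approached by step down from C#4 and then sustained as the same pitch into the next harmony.
Arriving early and becoming a chord tone when the harmony changes — an anticipation.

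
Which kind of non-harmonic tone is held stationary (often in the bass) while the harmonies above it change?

Approach: none. Departure: none — a single pitch is sustained while the chords change around it, passing through harmonies that do not contain it.
No melodic motion at all; the dissonance is created entirely by the moving harmonies against the stationary note — a pedal tone (pedal point).

Pedal tone.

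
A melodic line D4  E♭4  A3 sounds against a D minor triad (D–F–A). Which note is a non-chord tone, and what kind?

E♭4 is an escape tone.

The harmony at that moment is D minor triad (D, F, A); E♭4 is not a chord tone.
It is approached by step up from D4 and left by leap down to A3.
Step in, leap out — an escape tone.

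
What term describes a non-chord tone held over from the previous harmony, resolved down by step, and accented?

Suspension.

Approach: by preparation — the pitch is first a chord tone, then held (tied or repeated) while the harmony changes under it. Departure: down by step. Metric position: strong.
A prepared dissonance that resolves downward by step — a suspension. (The same figure resolving upward would be a retardation.)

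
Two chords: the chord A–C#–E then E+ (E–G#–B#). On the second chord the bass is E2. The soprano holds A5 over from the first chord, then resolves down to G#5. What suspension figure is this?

4–3 suspension.

At the second chord the bass is E2. The suspended A5 lies a fourth above the bass; after resolving down by step to G#5, the interval above the bass becomes a third.
Suspension figures are named by those two intervals: 4–3.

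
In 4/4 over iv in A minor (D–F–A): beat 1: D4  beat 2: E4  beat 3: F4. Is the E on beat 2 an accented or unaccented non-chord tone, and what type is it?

Unaccented passing tone.

The harmony at that moment is D minor triad (D, F, A); E4 is not a chord tone.
It is approached by step up from D4 and left by step up to F4.
Step in, step out in the same direction — a passing tone.
It falls on a weak beat, so it is unaccented.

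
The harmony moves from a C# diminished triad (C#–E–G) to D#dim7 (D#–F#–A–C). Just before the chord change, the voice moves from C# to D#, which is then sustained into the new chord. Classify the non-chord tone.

D# is an anticipation.

The harmony at that moment is C# diminished triad (C#, E, G); D# is not a chord tone.
It is approached by step up from C# and then sustained as the same pitch into the next harmony.
Arriving early and becoming a chord tone when the harmony changes — an anticipation.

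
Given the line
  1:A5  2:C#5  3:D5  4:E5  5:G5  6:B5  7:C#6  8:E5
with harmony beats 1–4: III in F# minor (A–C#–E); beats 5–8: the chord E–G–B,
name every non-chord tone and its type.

D5 (beat 3) — passing tone; C#6 (beat 7) — escape tone.

The harmony at that moment is A major triad (A, C#, E); D5 is not a chord tone.
It is approached by step up from C#5 and left by step up to E5.
Step in, step out in the same direction — a passing tone.
The harmony at that moment is E minor triad (E, G, B); C#6 is not a chord tone.
It is approached by step up from B5 and left by leap down to E5.
Step in, leap out — an escape tone.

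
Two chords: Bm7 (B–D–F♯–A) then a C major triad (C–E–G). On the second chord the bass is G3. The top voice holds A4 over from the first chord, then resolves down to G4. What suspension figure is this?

9–8 suspension.

At the second chord the bass is G3. The suspended A4 lies a ninth above the bass; after resolving down by step to G4, the interval above the bass becomes an octave.
Suspension figures are named by those two intervals: 9–8.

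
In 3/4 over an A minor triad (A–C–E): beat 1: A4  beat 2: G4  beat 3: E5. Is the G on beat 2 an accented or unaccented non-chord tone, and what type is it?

The harmony at that moment is A minor triad (A, C, E); G4 is not a chord tone.
It is approached by step down from A4 and left by leap up to E5.
Step in, leap out — an escape tone.
It falls on a weak beat, so it is unaccented.

Unaccented escape tone.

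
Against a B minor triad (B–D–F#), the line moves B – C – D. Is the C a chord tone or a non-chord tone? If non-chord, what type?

Non-chord tone — a passing tone.

The harmony at that moment is B minor triad (B, D, F#); C is not a chord tone.
It is approached by step up from B and left by step up to D.
Step in, step out in the same direction — a passing tone.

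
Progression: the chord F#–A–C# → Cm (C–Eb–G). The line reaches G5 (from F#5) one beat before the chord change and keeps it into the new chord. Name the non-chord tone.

G5 is an anticipation.

The harmony at that moment is F# minor triad (F#, A, C#); G5 is not a chord tone.
It is approached by step up from F#5 and then sustained as the same pitch into the next harmony.
Arriving early and becoming a chord tone when the harmony changes — an anticipation.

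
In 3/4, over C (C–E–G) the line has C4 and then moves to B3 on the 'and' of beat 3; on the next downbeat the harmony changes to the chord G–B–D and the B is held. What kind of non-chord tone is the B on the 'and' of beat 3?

The harmony at that moment is C major triad (C, E, G); B3 is not a chord tone.
It is approached by step down from C4 and then sustained as the same pitch into the next harmony.
Arriving early and becoming a chord tone when the harmony changes — an anticipation.

Anticipation.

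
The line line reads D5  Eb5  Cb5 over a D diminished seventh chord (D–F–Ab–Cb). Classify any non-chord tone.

Eb5 is an escape tone.

The harmony at that moment is D diminished seventh chord (D, F, Ab, Cb); Eb5 is not a chord tone.
It is approached by step up from D5 and left by leap down to Cb5.
Step in, leap out — an escape tone.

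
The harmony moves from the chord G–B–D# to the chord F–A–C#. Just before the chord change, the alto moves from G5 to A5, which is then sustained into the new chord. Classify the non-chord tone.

A5 is an anticipation.

The harmony at that moment is G augmented triad (G, B, D#); A5 is not a chord tone.
It is approached by step up from G5 and then sustained as the same pitch into the next harmony.
Arriving early and becoming a chord tone when the harmony changes — an anticipation.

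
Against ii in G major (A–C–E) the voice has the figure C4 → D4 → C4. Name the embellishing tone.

The harmony at that moment is A minor triad (A, C, E); D4 is not a chord tone.
It is approached by step up from C4 and left by step down to C4.
Step away and step back to the same note — a neighbor tone (upper neighbor).

D4 is a neighbor tone.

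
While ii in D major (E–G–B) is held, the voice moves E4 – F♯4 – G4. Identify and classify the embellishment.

F♯4 is a passing tone.

The harmony at that moment is E minor triad (E, G, B); F♯4 is not a chord tone.
It is approached by step up from E4 and left by step up to G4.
Step in, step out in the same direction — a passing tone.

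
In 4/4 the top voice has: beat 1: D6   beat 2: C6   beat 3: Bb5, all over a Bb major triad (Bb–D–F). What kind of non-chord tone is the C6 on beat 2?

Passing tone.

The harmony at that moment is Bb major triad (Bb, D, F); C6 is not a chord tone.
It is approached by step down from D6 and left by step down to Bb5.
Step in, step out in the same direction — a passing tone.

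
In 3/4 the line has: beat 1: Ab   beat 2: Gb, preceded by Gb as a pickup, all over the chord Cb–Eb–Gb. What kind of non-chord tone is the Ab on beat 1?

Upper neighbor tone.

The harmony at that moment is Cb major triad (Cb, Eb, Gb); Ab is not a chord tone.
It is approached by step up from Gb and left by step down to Gb.
Step away and step back to the same note — a neighbor tone (upper neighbor).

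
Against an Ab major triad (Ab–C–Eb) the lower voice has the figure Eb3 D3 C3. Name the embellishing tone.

The harmony at that moment is Ab major triad (Ab, C, Eb); D3 is not a chord tone.
It is approached by step down from Eb3 and left by step down to C3.
Step in, step out in the same direction — a passing tone.

D3 is a passing tone.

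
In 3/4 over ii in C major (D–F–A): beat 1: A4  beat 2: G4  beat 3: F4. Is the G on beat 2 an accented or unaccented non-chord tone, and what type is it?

The harmony at that moment is D minor triad (D, F, A); G4 is not a chord tone.
It is approached by step down from A4 and left by step down to F4.
Step in, step out in the same direction — a passing tone.
It falls on a weak beat, so it is unaccented.

Unaccented passing tone.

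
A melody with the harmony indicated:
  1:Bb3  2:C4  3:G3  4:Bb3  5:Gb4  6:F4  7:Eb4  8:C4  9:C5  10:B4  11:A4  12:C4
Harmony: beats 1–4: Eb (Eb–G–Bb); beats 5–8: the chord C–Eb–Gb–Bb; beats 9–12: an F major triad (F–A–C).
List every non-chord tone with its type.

C4 (beat 2) — escape tone; F4 (beat 6) — passing tone; B4 (beat 10) — passing tone.

The harmony at that moment is Eb major triad (Eb, G, Bb); C4 is not a chord tone.
It is approached by step up from Bb3 and left by leap down to G3.
Step in, leap out — an escape tone.
The harmony at that moment is C half-diminished seventh chord (C, Eb, Gb, Bb); F4 is not a chord tone.
It is approached by step down from Gb4 and left by step down to Eb4.
Step in, step out in the same direction — a passing tone.
The harmony at that moment is F major triad (F, A, C); B4 is not a chord tone.
It is approached by step down from C5 and left by step down to A4.
Step in, step out in the same direction — a passing tone.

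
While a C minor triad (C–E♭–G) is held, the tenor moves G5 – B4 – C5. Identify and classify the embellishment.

B4 is an appoggiatura.

The harmony at that moment is C minor triad (C, E♭, G); B4 is not a chord tone.
It is approached by leap down from G5 and left by step up to C5.
Leap in, step out — an appoggiatura.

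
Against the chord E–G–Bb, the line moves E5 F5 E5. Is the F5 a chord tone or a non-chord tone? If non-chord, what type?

Non-chord tone — a neighbor tone.

The harmony at that moment is E diminished triad (E, G, Bb); F5 is not a chord tone.
It is approached by step up from E5 and left by step down to E5.
Step away and step back to the same note — a neighbor tone (upper neighbor).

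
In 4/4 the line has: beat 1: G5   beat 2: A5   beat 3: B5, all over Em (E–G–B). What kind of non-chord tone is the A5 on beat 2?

The harmony at that moment is E minor triad (E, G, B); A5 is not a chord tone.
It is approached by step up from G5 and left by step up to B5.
Step in, step out in the same direction — a passing tone.

Passing tone.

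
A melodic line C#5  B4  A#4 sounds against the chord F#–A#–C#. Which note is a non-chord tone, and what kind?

B4 is a passing tone.

The harmony at that moment is F# major triad (F#, A#, C#); B4 is not a chord tone.
It is approached by step down from C#5 and left by step down to A#4.
Step in, step out in the same direction — a passing tone.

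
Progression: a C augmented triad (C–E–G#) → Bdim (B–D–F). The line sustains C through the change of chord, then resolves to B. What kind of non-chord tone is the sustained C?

C is a suspension.

The harmony at that moment is B diminished triad (B, D, F); C is not a chord tone.
It is held over (the same pitch as the preceding C) and left by step down to B.
Held over from the previous chord and resolving down by step — a suspension.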